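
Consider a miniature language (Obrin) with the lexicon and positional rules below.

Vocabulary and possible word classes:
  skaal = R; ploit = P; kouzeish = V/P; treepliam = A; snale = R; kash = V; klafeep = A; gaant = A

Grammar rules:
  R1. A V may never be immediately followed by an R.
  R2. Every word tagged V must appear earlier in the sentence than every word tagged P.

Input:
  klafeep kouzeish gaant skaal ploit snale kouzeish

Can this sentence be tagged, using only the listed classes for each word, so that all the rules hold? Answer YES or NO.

Candidates per position — 1:klafeep {A}; 2:kouzeish {V,P}; 3:gaant {A}; 4:skaal {R}; 5:ploit {P}; 6:snale {R}; 7:kouzeish {V,P}.
One satisfying assignment: A P A R P R P.
Verifying each rule — rule 1 ✓; rule 2 ✓.

YES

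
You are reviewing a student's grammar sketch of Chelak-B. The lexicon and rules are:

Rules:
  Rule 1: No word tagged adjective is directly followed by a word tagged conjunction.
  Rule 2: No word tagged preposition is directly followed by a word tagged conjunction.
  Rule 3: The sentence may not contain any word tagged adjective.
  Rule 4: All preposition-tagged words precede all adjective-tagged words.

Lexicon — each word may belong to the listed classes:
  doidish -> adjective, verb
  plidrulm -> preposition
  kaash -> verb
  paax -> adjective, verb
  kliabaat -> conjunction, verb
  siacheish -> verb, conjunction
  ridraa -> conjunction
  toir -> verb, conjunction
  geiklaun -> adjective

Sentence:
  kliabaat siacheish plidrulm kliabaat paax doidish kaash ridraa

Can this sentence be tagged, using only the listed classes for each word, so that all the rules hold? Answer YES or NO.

Candidates per position — 1:kliabaat {conjunction,verb}; 2:siacheish {verb,conjunction}; 3:plidrulm {preposition}; 4:kliabaat {conjunction,verb}; 5:paax {adjective,verb}; 6:doidish {adjective,verb}; 7:kaash {verb}; 8:ridraa {conjunction}.
One satisfying assignment: conjunction verb preposition verb verb verb verb conjunction.
Rule-by-rule: rule 1 ✓; rule 2 ✓; rule 3 ✓; rule 4 ✓.

YES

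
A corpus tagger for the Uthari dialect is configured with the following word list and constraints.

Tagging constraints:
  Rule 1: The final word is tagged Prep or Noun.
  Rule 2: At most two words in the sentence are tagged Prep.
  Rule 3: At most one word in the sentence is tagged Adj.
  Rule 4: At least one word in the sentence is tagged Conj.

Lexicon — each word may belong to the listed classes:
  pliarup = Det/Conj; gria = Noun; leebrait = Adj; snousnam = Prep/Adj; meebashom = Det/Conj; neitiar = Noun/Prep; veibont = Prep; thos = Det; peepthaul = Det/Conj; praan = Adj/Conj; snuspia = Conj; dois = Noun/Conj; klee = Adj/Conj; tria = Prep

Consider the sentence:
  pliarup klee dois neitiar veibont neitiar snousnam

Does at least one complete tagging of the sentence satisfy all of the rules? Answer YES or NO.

YES

Candidates per position — 1:pliarup {Det,Conj}; 2:klee {Adj,Conj}; 3:dois {Noun,Conj}; 4:neitiar {Noun,Prep}; 5:veibont {Prep}; 6:neitiar {Noun,Prep}; 7:snousnam {Prep,Adj}.
One satisfying assignment: Det Adj Conj Noun Prep Noun Prep.
Rule-by-rule: rule 1 satisfied; rule 2 satisfied; rule 3 satisfied; rule 4 satisfied.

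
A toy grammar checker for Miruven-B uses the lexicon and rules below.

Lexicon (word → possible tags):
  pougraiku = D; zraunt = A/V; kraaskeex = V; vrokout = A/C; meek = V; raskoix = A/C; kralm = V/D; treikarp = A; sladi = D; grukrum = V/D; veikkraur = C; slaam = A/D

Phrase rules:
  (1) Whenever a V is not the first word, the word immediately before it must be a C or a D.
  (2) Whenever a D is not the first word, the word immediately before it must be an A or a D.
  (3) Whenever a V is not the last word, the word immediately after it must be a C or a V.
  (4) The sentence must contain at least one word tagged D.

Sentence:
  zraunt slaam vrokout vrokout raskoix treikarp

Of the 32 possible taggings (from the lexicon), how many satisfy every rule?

Candidates per position — 1:zraunt {A,V}; 2:slaam {A,D}; 3:vrokout {A,C}; 4:vrokout {A,C}; 5:raskoix {A,C}; 6:treikarp {A}.
There are 32 candidate sequences in total.
Checking each against the rules leaves 8 sequences.
Count = 8.

8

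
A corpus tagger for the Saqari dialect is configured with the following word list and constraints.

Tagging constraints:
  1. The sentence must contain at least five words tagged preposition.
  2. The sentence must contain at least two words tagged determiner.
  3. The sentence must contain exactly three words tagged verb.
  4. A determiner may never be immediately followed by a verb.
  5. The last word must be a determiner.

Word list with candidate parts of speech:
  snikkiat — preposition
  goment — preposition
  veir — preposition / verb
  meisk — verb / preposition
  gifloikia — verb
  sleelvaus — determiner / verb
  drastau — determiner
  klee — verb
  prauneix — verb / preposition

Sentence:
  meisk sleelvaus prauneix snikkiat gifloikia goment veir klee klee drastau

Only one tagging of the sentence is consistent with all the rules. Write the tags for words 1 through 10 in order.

Candidates per position — 1:meisk {verb,preposition}; 2:sleelvaus {determiner,verb}; 3:prauneix {verb,preposition}; 4:snikkiat {preposition}; 5:gifloikia {verb}; 6:goment {preposition}; 7:veir {preposition,verb}; 8:klee {verb}; 9:klee {verb}; 10:drastau {determiner}.
Position 1: tagging it verb would leave rule 1 unsatisfiable, so it must be preposition.
Position 2: tagging it verb would leave rule 2 unsatisfiable, so it must be determiner.
Position 3: tagging it verb would leave rule 1 unsatisfiable, so it must be preposition.
Position 7: tagging it verb would leave rule 1 unsatisfiable, so it must be preposition.
The only consistent sequence is: preposition determiner preposition preposition verb preposition preposition verb verb determiner.
Check: rule 1 ok; rule 2 ok; rule 3 ok; rule 4 ok; rule 5 ok.

preposition determiner preposition preposition verb preposition preposition verb verb determiner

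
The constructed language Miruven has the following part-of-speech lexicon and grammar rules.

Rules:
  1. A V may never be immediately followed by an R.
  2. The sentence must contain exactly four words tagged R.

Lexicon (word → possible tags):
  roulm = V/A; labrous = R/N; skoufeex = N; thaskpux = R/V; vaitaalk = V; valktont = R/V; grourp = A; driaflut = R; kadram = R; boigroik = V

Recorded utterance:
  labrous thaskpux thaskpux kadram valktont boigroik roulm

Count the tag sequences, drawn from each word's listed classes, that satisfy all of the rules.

Candidates per position — 1:labrous {R,N}; 2:thaskpux {R,V}; 3:thaskpux {R,V}; 4:kadram {R}; 5:valktont {R,V}; 6:boigroik {V}; 7:roulm {V,A}.
There are 32 candidate sequences in total.
The sequences that satisfy every rule: R R R R V V V; R R R R V V A; N R R R R V V; N R R R R V A.
Count = 4.

4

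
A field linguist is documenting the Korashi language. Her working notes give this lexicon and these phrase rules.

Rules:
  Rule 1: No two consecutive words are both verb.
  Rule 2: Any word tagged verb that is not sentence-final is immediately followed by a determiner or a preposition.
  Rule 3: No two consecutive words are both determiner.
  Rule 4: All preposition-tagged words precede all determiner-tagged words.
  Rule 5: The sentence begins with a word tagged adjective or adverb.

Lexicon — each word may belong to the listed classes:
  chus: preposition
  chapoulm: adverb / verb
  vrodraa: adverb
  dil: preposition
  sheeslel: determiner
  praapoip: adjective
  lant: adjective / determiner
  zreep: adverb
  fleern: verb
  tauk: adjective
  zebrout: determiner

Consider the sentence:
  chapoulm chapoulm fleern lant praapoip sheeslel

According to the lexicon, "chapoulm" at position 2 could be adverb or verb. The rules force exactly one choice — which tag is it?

Candidates per position — 1:chapoulm {adverb,verb}; 2:chapoulm {adverb,verb}; 3:fleern {verb}; 4:lant {adjective,determiner}; 5:praapoip {adjective}; 6:sheeslel {determiner}.
If word 1 were verb, no tagging could satisfy rule 2; so word 1 is adverb.
If word 2 were verb, no tagging could satisfy rule 1; so word 2 is adverb.
If word 4 were adjective, no tagging could satisfy rule 2; so word 4 is determiner.
That leaves exactly one tagging: adverb adverb verb determiner adjective determiner.
Checking: rule 1 ✓; rule 2 ✓; rule 3 ✓; rule 4 ✓; rule 5 ✓.

adverb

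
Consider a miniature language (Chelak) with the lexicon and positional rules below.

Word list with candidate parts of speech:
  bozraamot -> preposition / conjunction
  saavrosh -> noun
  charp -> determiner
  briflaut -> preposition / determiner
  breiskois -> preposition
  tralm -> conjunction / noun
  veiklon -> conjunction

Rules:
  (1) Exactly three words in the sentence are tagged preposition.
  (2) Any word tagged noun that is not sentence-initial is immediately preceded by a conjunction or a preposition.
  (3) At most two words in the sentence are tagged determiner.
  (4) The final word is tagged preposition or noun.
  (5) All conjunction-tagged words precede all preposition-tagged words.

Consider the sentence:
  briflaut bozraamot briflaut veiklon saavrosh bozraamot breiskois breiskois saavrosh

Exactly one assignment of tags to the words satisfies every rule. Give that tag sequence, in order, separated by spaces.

Candidates per position — 1:briflaut {preposition,determiner}; 2:bozraamot {preposition,conjunction}; 3:briflaut {preposition,determiner}; 4:veiklon {conjunction}; 5:saavrosh {noun}; 6:bozraamot {preposition,conjunction}; 7:breiskois {preposition}; 8:breiskois {preposition}; 9:saavrosh {noun}.
At position 1, choosing preposition makes rule 5 impossible to satisfy; hence determiner.
At position 2, choosing preposition makes rule 5 impossible to satisfy; hence conjunction.
At position 3, choosing preposition makes rule 5 impossible to satisfy; hence determiner.
At position 6, choosing conjunction makes rule 1 impossible to satisfy; hence preposition.
That leaves exactly one tagging: determiner conjunction determiner conjunction noun preposition preposition preposition noun.
Checking: rule 1 ok; rule 2 ok; rule 3 ok; rule 4 ok; rule 5 ok.

determiner conjunction determiner conjunction noun preposition preposition preposition noun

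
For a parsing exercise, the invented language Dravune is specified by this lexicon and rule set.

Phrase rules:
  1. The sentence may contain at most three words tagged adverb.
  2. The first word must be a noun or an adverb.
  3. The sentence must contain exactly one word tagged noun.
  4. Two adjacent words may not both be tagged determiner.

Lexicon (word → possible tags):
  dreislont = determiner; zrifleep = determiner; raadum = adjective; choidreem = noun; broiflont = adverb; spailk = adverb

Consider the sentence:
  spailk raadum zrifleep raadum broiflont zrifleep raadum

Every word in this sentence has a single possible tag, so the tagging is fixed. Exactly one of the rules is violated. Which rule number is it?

Fixed tagging: adverb adjective determiner adjective adverb determiner adjective.
Applying the rules: R1 ok, R2 ok, R3 fails, R4 ok.
Only rule 3 fails.

3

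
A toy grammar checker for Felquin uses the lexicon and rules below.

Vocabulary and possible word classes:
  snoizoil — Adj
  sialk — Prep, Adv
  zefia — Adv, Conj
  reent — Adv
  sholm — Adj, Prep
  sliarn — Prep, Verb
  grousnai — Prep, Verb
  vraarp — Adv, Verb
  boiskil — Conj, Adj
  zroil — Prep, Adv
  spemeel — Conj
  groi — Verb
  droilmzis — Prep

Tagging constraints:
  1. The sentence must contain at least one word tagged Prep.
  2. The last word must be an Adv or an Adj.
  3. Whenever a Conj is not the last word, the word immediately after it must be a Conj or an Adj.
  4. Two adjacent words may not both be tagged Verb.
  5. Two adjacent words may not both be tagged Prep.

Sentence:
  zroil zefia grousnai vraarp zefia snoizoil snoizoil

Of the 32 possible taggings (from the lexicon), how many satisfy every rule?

Candidates per position — 1:zroil {Prep,Adv}; 2:zefia {Adv,Conj}; 3:grousnai {Prep,Verb}; 4:vraarp {Adv,Verb}; 5:zefia {Adv,Conj}; 6:snoizoil {Adj}; 7:snoizoil {Adj}.
There are 32 candidate sequences in total.
Checking each against the rules leaves 10 sequences.
Count = 10.

10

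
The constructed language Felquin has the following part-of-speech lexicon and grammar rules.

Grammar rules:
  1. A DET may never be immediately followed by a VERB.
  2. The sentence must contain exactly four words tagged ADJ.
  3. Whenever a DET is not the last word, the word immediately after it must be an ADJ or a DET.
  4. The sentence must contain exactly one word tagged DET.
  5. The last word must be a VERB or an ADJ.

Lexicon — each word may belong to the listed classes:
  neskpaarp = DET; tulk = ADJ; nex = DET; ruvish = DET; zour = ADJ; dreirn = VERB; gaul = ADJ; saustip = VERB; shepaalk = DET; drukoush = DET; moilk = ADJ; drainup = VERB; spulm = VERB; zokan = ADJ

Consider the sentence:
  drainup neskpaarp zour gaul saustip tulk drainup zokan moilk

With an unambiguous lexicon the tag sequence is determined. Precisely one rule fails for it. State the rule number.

Fixed tagging: VERB DET ADJ ADJ VERB ADJ VERB ADJ ADJ.
Checking each rule: R1 ok, R2 fails, R3 ok, R4 ok, R5 ok.
Only rule 2 fails.

2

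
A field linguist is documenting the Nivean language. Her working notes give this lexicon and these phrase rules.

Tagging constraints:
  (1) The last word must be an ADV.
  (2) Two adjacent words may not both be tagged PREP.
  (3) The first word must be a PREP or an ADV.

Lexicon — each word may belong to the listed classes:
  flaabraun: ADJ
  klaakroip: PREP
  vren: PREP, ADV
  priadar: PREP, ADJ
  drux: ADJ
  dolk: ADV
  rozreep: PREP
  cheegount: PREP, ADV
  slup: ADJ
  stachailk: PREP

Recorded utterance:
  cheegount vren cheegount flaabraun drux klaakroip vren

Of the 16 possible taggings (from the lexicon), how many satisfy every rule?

Candidates per position — 1:cheegount {PREP,ADV}; 2:vren {PREP,ADV}; 3:cheegount {PREP,ADV}; 4:flaabraun {ADJ}; 5:drux {ADJ}; 6:klaakroip {PREP}; 7:vren {PREP,ADV}.
There are 16 candidate sequences in total.
The sequences that satisfy every rule: PREP ADV PREP ADJ ADJ PREP ADV; PREP ADV ADV ADJ ADJ PREP ADV; ADV PREP ADV ADJ ADJ PREP ADV; ADV ADV PREP ADJ ADJ PREP ADV; ADV ADV ADV ADJ ADJ PREP ADV.
Count = 5.

5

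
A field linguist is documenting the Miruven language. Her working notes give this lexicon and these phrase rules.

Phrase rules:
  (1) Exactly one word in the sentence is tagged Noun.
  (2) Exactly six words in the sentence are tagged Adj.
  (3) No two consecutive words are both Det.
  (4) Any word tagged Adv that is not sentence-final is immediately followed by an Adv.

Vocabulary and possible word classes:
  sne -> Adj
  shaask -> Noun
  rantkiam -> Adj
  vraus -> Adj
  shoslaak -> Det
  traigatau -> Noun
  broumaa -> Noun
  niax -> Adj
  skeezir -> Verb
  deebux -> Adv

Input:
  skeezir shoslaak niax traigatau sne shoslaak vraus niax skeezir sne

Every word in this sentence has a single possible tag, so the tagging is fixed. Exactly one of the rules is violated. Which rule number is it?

2

Fixed tagging: Verb Det Adj Noun Adj Det Adj Adj Verb Adj.
Checking each rule: R1 holds, R2 violated, R3 holds, R4 holds.
Only rule 2 fails.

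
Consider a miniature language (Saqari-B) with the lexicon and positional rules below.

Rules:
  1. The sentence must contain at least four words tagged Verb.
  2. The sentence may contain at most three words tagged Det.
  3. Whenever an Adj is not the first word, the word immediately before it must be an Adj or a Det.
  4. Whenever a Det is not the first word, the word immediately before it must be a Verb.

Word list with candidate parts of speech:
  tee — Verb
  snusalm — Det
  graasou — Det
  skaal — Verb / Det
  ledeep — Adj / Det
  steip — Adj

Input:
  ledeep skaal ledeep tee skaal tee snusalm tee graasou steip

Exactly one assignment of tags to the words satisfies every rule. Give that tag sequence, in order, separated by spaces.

Adj Verb Det Verb Verb Verb Det Verb Det Adj

Candidates per position — 1:ledeep {Adj,Det}; 2:skaal {Verb,Det}; 3:ledeep {Adj,Det}; 4:tee {Verb}; 5:skaal {Verb,Det}; 6:tee {Verb}; 7:snusalm {Det}; 8:tee {Verb}; 9:graasou {Det}; 10:steip {Adj}.
Word 2 cannot be Det — rule 4 would then fail for every completion. It is Verb.
Word 3 cannot be Adj — rule 3 would then fail for every completion. It is Det.
Word 5 cannot be Det — rule 2 would then fail for every completion. It is Verb.
Word 1 cannot be Det — rule 2 would then fail for every completion. It is Adj.
The only consistent sequence is: Adj Verb Det Verb Verb Verb Det Verb Det Adj.
Checking: rule 1 holds; rule 2 holds; rule 3 holds; rule 4 holds.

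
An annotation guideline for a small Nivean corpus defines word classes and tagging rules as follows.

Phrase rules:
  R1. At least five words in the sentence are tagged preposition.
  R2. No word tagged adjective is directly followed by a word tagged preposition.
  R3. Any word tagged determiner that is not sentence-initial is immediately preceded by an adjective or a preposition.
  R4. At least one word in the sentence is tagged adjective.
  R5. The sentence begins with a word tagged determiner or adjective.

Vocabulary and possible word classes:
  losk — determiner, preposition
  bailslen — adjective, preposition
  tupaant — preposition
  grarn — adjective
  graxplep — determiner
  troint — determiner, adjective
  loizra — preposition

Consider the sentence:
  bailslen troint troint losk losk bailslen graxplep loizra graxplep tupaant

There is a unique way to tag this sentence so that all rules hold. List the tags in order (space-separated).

adjective adjective determiner preposition preposition preposition determiner preposition determiner preposition

Candidates per position — 1:bailslen {adjective,preposition}; 2:troint {determiner,adjective}; 3:troint {determiner,adjective}; 4:losk {determiner,preposition}; 5:losk {determiner,preposition}; 6:bailslen {adjective,preposition}; 7:graxplep {determiner}; 8:loizra {preposition}; 9:graxplep {determiner}; 10:tupaant {preposition}.
If word 1 were preposition, no tagging could satisfy rule 5; so word 1 is adjective.
If word 4 were determiner, no tagging could satisfy rule 1; so word 4 is preposition.
If word 5 were determiner, no tagging could satisfy rule 1; so word 5 is preposition.
If word 6 were adjective, no tagging could satisfy rule 1; so word 6 is preposition.
If word 3 were adjective, no tagging could satisfy rule 2; so word 3 is determiner.
If word 2 were determiner, no tagging could satisfy rule 3; so word 2 is adjective.
The only consistent sequence is: adjective adjective determiner preposition preposition preposition determiner preposition determiner preposition.
Checking: rule 1 ✓; rule 2 ✓; rule 3 ✓; rule 4 ✓; rule 5 ✓.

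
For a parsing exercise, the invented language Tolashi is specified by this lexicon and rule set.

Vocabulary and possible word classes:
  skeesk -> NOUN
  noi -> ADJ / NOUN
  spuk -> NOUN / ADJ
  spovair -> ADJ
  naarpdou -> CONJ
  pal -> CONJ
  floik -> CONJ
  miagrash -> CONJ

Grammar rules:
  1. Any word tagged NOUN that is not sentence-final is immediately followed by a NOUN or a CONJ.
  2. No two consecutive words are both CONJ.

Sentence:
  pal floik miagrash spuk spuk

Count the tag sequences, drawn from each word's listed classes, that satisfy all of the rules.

0

Candidates per position — 1:pal {CONJ}; 2:floik {CONJ}; 3:miagrash {CONJ}; 4:spuk {NOUN,ADJ}; 5:spuk {NOUN,ADJ}.
There are 4 candidate sequences in total.
Rule 2 cannot be satisfied by any choice of tags from the lexicon.
So there is no consistent tagging.
Count = 0.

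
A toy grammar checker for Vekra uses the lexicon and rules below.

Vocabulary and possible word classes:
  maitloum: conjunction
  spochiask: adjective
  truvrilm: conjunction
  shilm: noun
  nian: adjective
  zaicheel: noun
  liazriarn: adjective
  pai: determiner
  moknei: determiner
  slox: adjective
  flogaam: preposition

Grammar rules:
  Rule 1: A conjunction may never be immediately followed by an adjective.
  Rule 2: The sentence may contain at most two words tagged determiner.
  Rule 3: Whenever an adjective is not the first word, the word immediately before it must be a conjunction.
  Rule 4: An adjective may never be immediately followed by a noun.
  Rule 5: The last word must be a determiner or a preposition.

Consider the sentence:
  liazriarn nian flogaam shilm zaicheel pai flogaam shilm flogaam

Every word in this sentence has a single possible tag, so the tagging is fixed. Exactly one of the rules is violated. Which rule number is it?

3

Fixed tagging: adjective adjective preposition noun noun determiner preposition noun preposition.
Rule check: R1 ✓, R2 ✓, R3 ✗, R4 ✓, R5 ✓.
Only rule 3 fails.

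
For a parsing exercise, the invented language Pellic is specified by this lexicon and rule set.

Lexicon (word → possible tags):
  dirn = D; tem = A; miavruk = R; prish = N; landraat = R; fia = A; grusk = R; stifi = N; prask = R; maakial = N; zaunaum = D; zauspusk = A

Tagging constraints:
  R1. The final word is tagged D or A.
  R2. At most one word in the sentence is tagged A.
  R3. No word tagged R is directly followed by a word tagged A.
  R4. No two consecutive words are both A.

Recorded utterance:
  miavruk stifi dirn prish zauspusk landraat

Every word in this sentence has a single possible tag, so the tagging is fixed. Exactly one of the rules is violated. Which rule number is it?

1

Fixed tagging: R N D N A R.
Checking each rule: R1 fails, R2 ok, R3 ok, R4 ok.
Only rule 1 fails.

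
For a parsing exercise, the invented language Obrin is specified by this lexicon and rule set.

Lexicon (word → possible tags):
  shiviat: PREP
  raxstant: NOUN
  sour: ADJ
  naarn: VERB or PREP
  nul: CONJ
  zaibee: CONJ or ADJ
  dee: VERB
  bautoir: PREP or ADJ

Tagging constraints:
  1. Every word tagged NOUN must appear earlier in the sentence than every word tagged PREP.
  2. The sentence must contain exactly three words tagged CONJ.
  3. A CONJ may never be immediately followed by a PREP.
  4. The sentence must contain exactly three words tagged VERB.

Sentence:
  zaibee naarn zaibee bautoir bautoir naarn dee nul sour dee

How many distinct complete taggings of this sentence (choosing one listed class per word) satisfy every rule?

2

Candidates per position — 1:zaibee {CONJ,ADJ}; 2:naarn {VERB,PREP}; 3:zaibee {CONJ,ADJ}; 4:bautoir {PREP,ADJ}; 5:bautoir {PREP,ADJ}; 6:naarn {VERB,PREP}; 7:dee {VERB}; 8:nul {CONJ}; 9:sour {ADJ}; 10:dee {VERB}.
There are 64 candidate sequences in total.
The sequences that satisfy every rule: CONJ VERB CONJ ADJ PREP PREP VERB CONJ ADJ VERB; CONJ VERB CONJ ADJ ADJ PREP VERB CONJ ADJ VERB.
Count = 2.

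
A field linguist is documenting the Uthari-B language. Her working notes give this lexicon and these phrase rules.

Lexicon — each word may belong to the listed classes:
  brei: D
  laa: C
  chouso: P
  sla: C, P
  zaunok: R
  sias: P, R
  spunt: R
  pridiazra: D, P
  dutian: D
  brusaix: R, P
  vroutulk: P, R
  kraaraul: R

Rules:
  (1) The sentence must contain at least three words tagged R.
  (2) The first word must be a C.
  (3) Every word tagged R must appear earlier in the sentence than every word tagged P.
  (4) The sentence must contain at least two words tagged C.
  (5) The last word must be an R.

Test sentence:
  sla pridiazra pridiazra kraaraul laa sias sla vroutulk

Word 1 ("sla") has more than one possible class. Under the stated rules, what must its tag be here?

C

Candidates per position — 1:sla {C,P}; 2:pridiazra {D,P}; 3:pridiazra {D,P}; 4:kraaraul {R}; 5:laa {C}; 6:sias {P,R}; 7:sla {C,P}; 8:vroutulk {P,R}.
Position 1: P is ruled out by rule 2; that leaves C.
Position 2: P is ruled out by rule 3; that leaves D.
Position 3: P is ruled out by rule 3; that leaves D.
Position 6: P is ruled out by rule 1; that leaves R.
Position 8: P is ruled out by rule 1; that leaves R.
Position 7: P is ruled out by rule 3; that leaves C.
The unique satisfying tagging is: C D D R C R C R.
Checking: rule 1 ✓; rule 2 ✓; rule 3 ✓; rule 4 ✓; rule 5 ✓.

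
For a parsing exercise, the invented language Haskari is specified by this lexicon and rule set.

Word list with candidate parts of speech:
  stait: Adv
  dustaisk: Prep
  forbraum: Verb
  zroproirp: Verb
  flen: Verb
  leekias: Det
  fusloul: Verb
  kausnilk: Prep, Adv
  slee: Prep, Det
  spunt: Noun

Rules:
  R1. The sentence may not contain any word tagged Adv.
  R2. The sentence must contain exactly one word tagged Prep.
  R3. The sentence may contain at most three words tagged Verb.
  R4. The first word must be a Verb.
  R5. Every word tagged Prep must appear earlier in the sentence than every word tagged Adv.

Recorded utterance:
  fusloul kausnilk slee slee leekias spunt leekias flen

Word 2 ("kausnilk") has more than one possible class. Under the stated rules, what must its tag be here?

Candidates per position — 1:fusloul {Verb}; 2:kausnilk {Prep,Adv}; 3:slee {Prep,Det}; 4:slee {Prep,Det}; 5:leekias {Det}; 6:spunt {Noun}; 7:leekias {Det}; 8:flen {Verb}.
Position 2: Adv is ruled out by rule 1; that leaves Prep.
Position 3: Prep is ruled out by rule 2; that leaves Det.
Position 4: Prep is ruled out by rule 2; that leaves Det.
The unique satisfying tagging is: Verb Prep Det Det Det Noun Det Verb.
Checking: rule 1 holds; rule 2 holds; rule 3 holds; rule 4 holds; rule 5 holds.

Prep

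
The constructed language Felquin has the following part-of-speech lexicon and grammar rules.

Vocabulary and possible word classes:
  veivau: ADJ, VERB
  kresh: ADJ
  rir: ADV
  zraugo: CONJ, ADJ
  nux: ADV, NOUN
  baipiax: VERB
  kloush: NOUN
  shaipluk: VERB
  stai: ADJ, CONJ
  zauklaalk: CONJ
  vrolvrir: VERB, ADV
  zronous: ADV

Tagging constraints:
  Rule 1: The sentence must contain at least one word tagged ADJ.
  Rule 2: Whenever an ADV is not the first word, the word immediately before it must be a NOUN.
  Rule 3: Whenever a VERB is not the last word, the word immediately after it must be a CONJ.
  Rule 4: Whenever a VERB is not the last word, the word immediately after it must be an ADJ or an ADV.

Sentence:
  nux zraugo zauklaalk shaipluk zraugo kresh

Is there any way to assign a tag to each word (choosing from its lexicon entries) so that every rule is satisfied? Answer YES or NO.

NO

Candidates per position — 1:nux {ADV,NOUN}; 2:zraugo {CONJ,ADJ}; 3:zauklaalk {CONJ}; 4:shaipluk {VERB}; 5:zraugo {CONJ,ADJ}; 6:kresh {ADJ}.
Every candidate sequence violates at least one rule; no consistent tagging exists.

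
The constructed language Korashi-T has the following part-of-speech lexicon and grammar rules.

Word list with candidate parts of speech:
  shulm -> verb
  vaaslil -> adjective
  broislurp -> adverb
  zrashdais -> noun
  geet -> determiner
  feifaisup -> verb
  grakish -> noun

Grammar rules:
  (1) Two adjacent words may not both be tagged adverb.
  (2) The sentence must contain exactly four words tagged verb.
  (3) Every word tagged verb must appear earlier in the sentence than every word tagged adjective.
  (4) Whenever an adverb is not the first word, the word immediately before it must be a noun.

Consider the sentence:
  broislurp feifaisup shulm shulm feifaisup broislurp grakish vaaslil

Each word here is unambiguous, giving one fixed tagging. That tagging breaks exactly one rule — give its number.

Fixed tagging: adverb verb verb verb verb adverb noun adjective.
Applying the rules: R1 ✓, R2 ✓, R3 ✓, R4 ✗.
Only rule 4 fails.

4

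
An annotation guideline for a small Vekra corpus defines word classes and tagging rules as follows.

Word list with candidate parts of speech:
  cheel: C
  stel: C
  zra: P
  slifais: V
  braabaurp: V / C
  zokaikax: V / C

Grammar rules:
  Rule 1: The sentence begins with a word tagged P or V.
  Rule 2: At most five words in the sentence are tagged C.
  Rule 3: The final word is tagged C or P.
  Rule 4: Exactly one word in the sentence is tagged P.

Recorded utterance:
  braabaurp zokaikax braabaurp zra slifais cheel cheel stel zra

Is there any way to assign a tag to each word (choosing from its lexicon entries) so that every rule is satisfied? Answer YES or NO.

NO

Candidates per position — 1:braabaurp {V,C}; 2:zokaikax {V,C}; 3:braabaurp {V,C}; 4:zra {P}; 5:slifais {V}; 6:cheel {C}; 7:cheel {C}; 8:stel {C}; 9:zra {P}.
Rule 4 cannot be satisfied by any choice of tags from the lexicon.
So there is no consistent tagging.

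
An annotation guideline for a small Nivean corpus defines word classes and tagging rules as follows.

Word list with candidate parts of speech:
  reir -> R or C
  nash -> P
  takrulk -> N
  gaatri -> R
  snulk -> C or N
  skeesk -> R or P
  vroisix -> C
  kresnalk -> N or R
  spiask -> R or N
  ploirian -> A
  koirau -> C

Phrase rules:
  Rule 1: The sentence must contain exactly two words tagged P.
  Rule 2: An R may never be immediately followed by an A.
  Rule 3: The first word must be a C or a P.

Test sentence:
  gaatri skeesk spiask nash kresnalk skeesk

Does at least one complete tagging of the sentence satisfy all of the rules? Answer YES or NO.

Candidates per position — 1:gaatri {R}; 2:skeesk {R,P}; 3:spiask {R,N}; 4:nash {P}; 5:kresnalk {N,R}; 6:skeesk {R,P}.
Rule 3 cannot be satisfied by any choice of tags from the lexicon.
So there is no consistent tagging.

NO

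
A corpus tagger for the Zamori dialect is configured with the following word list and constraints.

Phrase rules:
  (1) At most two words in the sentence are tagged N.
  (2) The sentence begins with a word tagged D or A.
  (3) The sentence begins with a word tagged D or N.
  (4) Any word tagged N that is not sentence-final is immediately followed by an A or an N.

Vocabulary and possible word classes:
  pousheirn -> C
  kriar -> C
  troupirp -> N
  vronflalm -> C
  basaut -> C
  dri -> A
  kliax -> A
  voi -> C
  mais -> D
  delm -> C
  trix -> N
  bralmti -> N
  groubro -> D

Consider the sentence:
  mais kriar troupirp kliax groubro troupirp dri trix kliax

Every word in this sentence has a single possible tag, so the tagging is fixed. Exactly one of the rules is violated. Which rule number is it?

1

Fixed tagging: D C N A D N A N A.
Applying the rules: R1 ✗, R2 ✓, R3 ✓, R4 ✓.
Only rule 1 fails.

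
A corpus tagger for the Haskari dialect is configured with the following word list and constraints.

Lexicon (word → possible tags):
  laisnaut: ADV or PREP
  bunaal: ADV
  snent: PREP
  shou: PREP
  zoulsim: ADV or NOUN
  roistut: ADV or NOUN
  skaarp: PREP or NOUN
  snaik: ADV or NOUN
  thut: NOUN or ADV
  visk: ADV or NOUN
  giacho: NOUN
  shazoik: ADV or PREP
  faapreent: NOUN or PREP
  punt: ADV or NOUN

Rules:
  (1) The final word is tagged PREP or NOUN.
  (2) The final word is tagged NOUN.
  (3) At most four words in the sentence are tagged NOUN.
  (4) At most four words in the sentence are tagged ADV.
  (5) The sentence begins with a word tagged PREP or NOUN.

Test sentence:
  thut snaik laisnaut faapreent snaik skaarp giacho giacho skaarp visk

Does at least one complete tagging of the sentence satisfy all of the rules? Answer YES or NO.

Candidates per position — 1:thut {NOUN,ADV}; 2:snaik {ADV,NOUN}; 3:laisnaut {ADV,PREP}; 4:faapreent {NOUN,PREP}; 5:snaik {ADV,NOUN}; 6:skaarp {PREP,NOUN}; 7:giacho {NOUN}; 8:giacho {NOUN}; 9:skaarp {PREP,NOUN}; 10:visk {ADV,NOUN}.
One satisfying assignment: NOUN ADV ADV PREP ADV PREP NOUN NOUN PREP NOUN.
Verifying each rule — rule 1 ✓; rule 2 ✓; rule 3 ✓; rule 4 ✓; rule 5 ✓.

YES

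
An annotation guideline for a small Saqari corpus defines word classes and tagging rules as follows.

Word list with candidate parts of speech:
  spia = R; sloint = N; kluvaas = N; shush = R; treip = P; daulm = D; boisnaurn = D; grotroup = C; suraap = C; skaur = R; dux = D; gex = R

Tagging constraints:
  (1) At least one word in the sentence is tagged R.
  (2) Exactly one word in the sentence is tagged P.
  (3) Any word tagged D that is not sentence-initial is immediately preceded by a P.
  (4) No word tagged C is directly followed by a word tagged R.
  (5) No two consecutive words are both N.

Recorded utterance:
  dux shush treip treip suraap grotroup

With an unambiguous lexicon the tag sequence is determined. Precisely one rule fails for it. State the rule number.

2

Fixed tagging: D R P P C C.
Applying the rules: R1 holds, R2 violated, R3 holds, R4 holds, R5 holds.
Only rule 2 fails.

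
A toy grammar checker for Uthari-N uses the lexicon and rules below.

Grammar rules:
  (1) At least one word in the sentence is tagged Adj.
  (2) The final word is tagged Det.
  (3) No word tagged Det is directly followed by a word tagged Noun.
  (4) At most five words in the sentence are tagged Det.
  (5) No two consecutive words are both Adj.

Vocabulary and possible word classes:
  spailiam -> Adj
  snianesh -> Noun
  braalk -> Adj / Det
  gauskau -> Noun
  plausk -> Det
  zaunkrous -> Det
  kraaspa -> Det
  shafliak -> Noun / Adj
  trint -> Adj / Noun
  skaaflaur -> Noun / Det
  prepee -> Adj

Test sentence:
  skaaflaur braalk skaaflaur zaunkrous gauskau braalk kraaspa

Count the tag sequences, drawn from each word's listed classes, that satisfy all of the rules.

Candidates per position — 1:skaaflaur {Noun,Det}; 2:braalk {Adj,Det}; 3:skaaflaur {Noun,Det}; 4:zaunkrous {Det}; 5:gauskau {Noun}; 6:braalk {Adj,Det}; 7:kraaspa {Det}.
There are 16 candidate sequences in total.
Rule 3 cannot be satisfied by any choice of tags from the lexicon.
So there is no consistent tagging.
Count = 0.

0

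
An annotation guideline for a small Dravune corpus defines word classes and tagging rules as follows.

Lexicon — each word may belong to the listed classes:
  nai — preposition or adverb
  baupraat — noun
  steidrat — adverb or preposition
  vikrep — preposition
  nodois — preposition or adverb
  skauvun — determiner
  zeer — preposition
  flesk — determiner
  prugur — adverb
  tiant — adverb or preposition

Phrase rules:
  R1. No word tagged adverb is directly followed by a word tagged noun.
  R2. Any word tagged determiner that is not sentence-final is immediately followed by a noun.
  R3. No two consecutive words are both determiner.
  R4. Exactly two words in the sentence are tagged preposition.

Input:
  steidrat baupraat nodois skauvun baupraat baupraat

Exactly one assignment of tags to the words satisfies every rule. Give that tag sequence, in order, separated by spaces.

Candidates per position — 1:steidrat {adverb,preposition}; 2:baupraat {noun}; 3:nodois {preposition,adverb}; 4:skauvun {determiner}; 5:baupraat {noun}; 6:baupraat {noun}.
At position 1, choosing adverb makes rule 1 impossible to satisfy; hence preposition.
At position 3, choosing adverb makes rule 4 impossible to satisfy; hence preposition.
That leaves exactly one tagging: preposition noun preposition determiner noun noun.
Check: rule 1 ok; rule 2 ok; rule 3 ok; rule 4 ok.

preposition noun preposition determiner noun noun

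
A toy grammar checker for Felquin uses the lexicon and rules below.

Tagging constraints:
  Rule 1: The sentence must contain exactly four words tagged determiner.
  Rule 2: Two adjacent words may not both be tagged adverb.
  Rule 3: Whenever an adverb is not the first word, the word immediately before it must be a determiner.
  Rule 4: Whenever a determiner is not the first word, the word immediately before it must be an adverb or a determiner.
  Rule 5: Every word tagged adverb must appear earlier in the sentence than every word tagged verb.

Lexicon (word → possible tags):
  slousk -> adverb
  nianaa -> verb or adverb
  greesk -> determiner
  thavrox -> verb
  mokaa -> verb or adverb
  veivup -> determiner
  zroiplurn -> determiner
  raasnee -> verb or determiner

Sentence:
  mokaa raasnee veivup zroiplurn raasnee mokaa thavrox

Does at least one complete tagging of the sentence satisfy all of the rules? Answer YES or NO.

Candidates per position — 1:mokaa {verb,adverb}; 2:raasnee {verb,determiner}; 3:veivup {determiner}; 4:zroiplurn {determiner}; 5:raasnee {verb,determiner}; 6:mokaa {verb,adverb}; 7:thavrox {verb}.
One satisfying assignment: adverb determiner determiner determiner determiner verb verb.
Checking: rule 1 holds; rule 2 holds; rule 3 holds; rule 4 holds; rule 5 holds.

YES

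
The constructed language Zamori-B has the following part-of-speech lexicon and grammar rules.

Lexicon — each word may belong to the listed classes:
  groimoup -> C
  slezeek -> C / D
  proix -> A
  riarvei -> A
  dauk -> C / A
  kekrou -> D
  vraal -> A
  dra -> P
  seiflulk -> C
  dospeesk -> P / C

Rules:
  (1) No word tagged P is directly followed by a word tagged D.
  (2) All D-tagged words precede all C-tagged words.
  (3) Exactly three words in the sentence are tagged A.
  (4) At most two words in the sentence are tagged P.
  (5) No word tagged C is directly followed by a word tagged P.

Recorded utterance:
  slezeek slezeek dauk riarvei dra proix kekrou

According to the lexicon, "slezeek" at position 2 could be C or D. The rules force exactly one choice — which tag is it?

D

Candidates per position — 1:slezeek {C,D}; 2:slezeek {C,D}; 3:dauk {C,A}; 4:riarvei {A}; 5:dra {P}; 6:proix {A}; 7:kekrou {D}.
Position 1: C is ruled out by rule 2; that leaves D.
Position 2: C is ruled out by rule 2; that leaves D.
Position 3: C is ruled out by rule 2; that leaves A.
That leaves exactly one tagging: D D A A P A D.
Check: rule 1 satisfied; rule 2 satisfied; rule 3 satisfied; rule 4 satisfied; rule 5 satisfied.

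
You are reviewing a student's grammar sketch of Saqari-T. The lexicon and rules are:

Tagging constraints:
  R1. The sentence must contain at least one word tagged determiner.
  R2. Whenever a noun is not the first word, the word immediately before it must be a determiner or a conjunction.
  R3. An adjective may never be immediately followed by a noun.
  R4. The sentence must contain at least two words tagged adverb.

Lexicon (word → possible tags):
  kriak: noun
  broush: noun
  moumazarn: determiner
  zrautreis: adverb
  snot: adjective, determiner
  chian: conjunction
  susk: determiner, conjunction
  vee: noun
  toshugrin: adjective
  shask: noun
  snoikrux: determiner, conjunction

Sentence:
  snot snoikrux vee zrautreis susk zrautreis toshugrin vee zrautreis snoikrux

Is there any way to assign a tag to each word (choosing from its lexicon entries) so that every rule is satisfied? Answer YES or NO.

Candidates per position — 1:snot {adjective,determiner}; 2:snoikrux {determiner,conjunction}; 3:vee {noun}; 4:zrautreis {adverb}; 5:susk {determiner,conjunction}; 6:zrautreis {adverb}; 7:toshugrin {adjective}; 8:vee {noun}; 9:zrautreis {adverb}; 10:snoikrux {determiner,conjunction}.
Rule 2 cannot be satisfied by any choice of tags from the lexicon.
So there is no consistent tagging.

NO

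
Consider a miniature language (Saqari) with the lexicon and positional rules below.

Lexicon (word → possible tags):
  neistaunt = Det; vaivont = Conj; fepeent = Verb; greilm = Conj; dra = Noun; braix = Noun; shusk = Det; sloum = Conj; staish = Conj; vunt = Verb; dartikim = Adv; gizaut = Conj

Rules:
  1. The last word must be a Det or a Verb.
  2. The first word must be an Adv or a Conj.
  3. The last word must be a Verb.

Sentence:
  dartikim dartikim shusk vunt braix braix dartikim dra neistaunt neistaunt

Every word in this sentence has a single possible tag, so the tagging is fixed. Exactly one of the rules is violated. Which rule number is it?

Fixed tagging: Adv Adv Det Verb Noun Noun Adv Noun Det Det.
Rule check: R1 pass, R2 pass, R3 fail.
Only rule 3 fails.

3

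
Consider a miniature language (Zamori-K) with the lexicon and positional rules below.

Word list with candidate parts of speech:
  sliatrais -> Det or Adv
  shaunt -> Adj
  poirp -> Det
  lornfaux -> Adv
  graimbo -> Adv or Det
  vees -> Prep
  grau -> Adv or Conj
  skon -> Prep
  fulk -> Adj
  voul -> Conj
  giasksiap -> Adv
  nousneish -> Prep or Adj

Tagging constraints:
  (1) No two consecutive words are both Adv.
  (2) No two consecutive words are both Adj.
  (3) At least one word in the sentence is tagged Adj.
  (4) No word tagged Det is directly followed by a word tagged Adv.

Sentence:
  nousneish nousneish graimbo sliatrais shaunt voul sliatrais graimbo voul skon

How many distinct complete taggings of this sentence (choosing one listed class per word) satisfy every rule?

Candidates per position — 1:nousneish {Prep,Adj}; 2:nousneish {Prep,Adj}; 3:graimbo {Adv,Det}; 4:sliatrais {Det,Adv}; 5:shaunt {Adj}; 6:voul {Conj}; 7:sliatrais {Det,Adv}; 8:graimbo {Adv,Det}; 9:voul {Conj}; 10:skon {Prep}.
There are 64 candidate sequences in total.
Checking each against the rules leaves 12 sequences.
Count = 12.

12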